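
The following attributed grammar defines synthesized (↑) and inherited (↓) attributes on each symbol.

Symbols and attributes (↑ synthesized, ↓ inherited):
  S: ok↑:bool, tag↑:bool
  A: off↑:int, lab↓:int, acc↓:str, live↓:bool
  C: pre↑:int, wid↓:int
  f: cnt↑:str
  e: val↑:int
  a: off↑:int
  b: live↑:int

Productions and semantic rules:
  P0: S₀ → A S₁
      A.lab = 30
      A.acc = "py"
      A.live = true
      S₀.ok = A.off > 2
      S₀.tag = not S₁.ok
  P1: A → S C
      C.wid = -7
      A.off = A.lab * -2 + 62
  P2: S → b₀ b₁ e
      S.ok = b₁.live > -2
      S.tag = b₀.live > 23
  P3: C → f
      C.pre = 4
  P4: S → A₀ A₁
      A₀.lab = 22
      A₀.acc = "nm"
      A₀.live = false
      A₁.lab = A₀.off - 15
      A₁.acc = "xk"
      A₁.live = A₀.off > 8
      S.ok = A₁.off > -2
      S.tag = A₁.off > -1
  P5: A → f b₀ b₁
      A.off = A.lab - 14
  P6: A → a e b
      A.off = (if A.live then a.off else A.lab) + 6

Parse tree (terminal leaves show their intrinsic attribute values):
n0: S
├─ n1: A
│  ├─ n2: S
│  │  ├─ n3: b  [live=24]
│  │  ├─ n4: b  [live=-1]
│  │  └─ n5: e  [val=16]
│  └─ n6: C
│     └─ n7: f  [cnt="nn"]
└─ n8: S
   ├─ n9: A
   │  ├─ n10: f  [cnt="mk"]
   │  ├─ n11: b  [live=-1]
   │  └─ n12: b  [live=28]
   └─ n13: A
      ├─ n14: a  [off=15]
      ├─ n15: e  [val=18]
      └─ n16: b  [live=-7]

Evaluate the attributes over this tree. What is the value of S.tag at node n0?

false

1. n1.lab = 30  [30]
2. n1.acc = "py"  ["py"]
3. n1.live = true  [true]
4. n3.live = 24  [terminal]
5. n4.live = -1  [terminal]
6. n5.val = 16  [terminal]
7. n2.ok = true  [b₁.live > -2]
8. n2.tag = true  [b₀.live > 23]
9. n6.wid = -7  [-7]
10. n7.cnt = "nn"  [terminal]
11. n6.pre = 4  [4]
12. n1.off = 2  [A.lab * -2 + 62]
13. n9.lab = 22  [22]
14. n9.acc = "nm"  ["nm"]
15. n9.live = false  [false]
16. n10.cnt = "mk"  [terminal]
17. n11.live = -1  [terminal]
18. n12.live = 28  [terminal]
19. n9.off = 8  [A.lab - 14]
20. n13.lab = -7  [A₀.off - 15]
21. n13.acc = "xk"  ["xk"]
22. n13.live = false  [A₀.off > 8]
23. n14.off = 15  [terminal]
24. n15.val = 18  [terminal]
25. n16.live = -7  [terminal]
26. n13.off = -1  [(if A.live then a.off else A.lab) + 6]
27. n8.ok = true  [A₁.off > -2]
28. n8.tag = false  [A₁.off > -1]
29. n0.ok = false  [A.off > 2]
30. n0.tag = false  [not S₁.ok]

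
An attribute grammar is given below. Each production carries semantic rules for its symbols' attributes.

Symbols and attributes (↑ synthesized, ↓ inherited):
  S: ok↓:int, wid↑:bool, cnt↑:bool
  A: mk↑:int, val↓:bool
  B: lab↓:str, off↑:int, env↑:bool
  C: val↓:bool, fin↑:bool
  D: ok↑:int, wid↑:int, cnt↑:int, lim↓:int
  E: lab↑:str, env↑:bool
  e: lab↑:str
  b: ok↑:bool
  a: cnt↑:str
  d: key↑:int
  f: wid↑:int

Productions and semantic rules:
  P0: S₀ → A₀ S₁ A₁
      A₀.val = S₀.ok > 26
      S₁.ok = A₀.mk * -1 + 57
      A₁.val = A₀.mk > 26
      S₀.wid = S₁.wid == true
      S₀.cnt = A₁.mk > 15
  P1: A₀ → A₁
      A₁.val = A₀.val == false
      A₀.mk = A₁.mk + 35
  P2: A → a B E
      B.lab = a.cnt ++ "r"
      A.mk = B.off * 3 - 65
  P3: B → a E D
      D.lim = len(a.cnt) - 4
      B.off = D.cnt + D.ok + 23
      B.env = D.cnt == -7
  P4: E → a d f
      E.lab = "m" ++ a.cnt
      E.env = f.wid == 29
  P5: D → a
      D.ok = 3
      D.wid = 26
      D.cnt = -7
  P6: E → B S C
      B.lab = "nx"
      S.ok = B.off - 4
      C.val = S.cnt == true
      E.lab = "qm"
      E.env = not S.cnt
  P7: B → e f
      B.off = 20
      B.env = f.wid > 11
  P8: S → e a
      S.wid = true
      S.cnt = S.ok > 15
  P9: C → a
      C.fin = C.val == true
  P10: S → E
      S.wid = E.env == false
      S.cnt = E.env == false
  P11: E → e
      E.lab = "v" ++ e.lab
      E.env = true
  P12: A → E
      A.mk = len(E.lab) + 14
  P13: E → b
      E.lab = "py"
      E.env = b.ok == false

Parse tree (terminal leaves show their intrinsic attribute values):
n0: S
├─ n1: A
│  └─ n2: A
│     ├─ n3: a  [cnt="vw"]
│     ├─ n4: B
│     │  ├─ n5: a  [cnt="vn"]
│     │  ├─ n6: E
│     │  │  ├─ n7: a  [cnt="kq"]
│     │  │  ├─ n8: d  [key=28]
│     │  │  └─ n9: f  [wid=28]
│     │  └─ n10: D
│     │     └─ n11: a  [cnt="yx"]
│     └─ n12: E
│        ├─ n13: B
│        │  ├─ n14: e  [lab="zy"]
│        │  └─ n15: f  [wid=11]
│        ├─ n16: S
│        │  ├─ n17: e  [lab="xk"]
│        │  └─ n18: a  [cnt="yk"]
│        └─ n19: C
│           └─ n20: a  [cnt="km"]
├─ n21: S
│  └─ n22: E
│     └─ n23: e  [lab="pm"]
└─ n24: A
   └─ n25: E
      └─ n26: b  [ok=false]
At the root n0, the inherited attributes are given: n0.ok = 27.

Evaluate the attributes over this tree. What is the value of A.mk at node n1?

27

1. n0.ok = 27  [given at root]
2. n1.val = true  [S₀.ok > 26]
3. n2.val = false  [A₀.val == false]
4. n3.cnt = "vw"  [terminal]
5. n4.lab = "vwr"  [a.cnt ++ "r"]
6. n5.cnt = "vn"  [terminal]
7. n7.cnt = "kq"  [terminal]
8. n8.key = 28  [terminal]
9. n9.wid = 28  [terminal]
10. n6.lab = "mkq"  ["m" ++ a.cnt]
11. n6.env = false  [f.wid == 29]
12. n10.lim = -2  [len(a.cnt) - 4]
13. n11.cnt = "yx"  [terminal]
14. n10.ok = 3  [3]
15. n10.wid = 26  [26]
16. n10.cnt = -7  [-7]
17. n4.off = 19  [D.cnt + D.ok + 23]
18. n4.env = true  [D.cnt == -7]
19. n13.lab = "nx"  ["nx"]
20. n14.lab = "zy"  [terminal]
21. n15.wid = 11  [terminal]
22. n13.off = 20  [20]
23. n13.env = false  [f.wid > 11]
24. n16.ok = 16  [B.off - 4]
25. n17.lab = "xk"  [terminal]
26. n18.cnt = "yk"  [terminal]
27. n16.wid = true  [true]
28. n16.cnt = true  [S.ok > 15]
29. n19.val = true  [S.cnt == true]
30. n20.cnt = "km"  [terminal]
31. n19.fin = true  [C.val == true]
32. n12.lab = "qm"  ["qm"]
33. n12.env = false  [not S.cnt]
34. n2.mk = -8  [B.off * 3 - 65]
35. n1.mk = 27  [A₁.mk + 35]
36. n21.ok = 30  [A₀.mk * -1 + 57]
37. n23.lab = "pm"  [terminal]
38. n22.lab = "vpm"  ["v" ++ e.lab]
39. n22.env = true  [true]
40. n21.wid = false  [E.env == false]
41. n21.cnt = false  [E.env == false]
42. n24.val = true  [A₀.mk > 26]
43. n26.ok = false  [terminal]
44. n25.lab = "py"  ["py"]
45. n25.env = true  [b.ok == false]
46. n24.mk = 16  [len(E.lab) + 14]
47. n0.wid = false  [S₁.wid == true]
48. n0.cnt = true  [A₁.mk > 15]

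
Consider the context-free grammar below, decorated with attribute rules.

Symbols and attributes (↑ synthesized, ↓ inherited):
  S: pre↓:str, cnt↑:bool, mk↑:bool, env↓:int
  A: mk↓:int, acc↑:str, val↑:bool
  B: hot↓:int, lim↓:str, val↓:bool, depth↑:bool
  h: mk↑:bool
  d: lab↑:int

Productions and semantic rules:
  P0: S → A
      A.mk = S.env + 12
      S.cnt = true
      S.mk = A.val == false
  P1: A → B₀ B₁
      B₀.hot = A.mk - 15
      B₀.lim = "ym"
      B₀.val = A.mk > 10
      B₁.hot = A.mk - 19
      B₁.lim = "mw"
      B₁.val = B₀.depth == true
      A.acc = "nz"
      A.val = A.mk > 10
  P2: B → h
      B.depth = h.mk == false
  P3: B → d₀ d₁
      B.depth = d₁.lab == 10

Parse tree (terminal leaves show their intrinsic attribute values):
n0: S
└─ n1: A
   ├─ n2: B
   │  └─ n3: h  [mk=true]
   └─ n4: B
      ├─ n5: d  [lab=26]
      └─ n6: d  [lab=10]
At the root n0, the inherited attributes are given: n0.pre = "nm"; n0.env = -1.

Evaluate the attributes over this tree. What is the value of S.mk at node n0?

false

1. n0.pre = "nm"  [given at root]
2. n0.env = -1  [given at root]
3. n1.mk = 11  [S.env + 12]
4. n2.hot = -4  [A.mk - 15]
5. n2.lim = "ym"  ["ym"]
6. n2.val = true  [A.mk > 10]
7. n3.mk = true  [terminal]
8. n2.depth = false  [h.mk == false]
9. n4.hot = -8  [A.mk - 19]
10. n4.lim = "mw"  ["mw"]
11. n4.val = false  [B₀.depth == true]
12. n5.lab = 26  [terminal]
13. n6.lab = 10  [terminal]
14. n4.depth = true  [d₁.lab == 10]
15. n1.acc = "nz"  ["nz"]
16. n1.val = true  [A.mk > 10]
17. n0.cnt = true  [true]
18. n0.mk = false  [A.val == false]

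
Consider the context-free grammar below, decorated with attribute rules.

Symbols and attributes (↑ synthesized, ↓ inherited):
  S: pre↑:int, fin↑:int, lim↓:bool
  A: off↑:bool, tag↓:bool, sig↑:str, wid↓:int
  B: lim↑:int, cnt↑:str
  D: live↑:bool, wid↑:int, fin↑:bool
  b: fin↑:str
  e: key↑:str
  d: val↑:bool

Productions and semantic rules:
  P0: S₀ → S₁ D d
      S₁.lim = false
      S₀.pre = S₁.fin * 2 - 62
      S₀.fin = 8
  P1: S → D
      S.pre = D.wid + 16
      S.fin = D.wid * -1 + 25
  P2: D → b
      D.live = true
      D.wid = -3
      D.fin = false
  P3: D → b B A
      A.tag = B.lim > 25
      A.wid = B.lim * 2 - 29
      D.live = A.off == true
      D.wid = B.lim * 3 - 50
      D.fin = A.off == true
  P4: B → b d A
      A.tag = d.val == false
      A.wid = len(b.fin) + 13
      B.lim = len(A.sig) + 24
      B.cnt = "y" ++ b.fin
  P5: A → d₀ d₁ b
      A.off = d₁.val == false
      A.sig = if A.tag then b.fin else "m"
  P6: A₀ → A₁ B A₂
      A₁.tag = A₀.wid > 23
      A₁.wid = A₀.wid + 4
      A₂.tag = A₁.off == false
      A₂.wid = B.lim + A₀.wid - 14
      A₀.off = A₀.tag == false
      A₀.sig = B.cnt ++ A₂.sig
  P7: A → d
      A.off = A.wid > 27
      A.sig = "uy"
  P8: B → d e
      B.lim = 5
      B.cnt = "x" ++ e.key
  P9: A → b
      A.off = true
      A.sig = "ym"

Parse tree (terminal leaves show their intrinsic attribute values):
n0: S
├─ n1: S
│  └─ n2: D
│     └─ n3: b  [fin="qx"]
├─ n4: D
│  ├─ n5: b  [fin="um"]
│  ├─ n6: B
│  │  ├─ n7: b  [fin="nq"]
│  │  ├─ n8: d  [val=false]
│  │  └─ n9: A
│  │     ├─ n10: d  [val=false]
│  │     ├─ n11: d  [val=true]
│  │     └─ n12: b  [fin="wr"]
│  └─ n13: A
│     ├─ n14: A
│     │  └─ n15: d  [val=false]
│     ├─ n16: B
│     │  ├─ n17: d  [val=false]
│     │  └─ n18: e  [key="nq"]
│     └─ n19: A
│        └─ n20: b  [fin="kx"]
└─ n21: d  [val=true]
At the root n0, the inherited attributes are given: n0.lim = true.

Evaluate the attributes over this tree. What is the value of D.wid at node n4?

28

1. n0.lim = true  [given at root]
2. n1.lim = false  [false]
3. n3.fin = "qx"  [terminal]
4. n2.live = true  [true]
5. n2.wid = -3  [-3]
6. n2.fin = false  [false]
7. n1.pre = 13  [D.wid + 16]
8. n1.fin = 28  [D.wid * -1 + 25]
9. n5.fin = "um"  [terminal]
10. n7.fin = "nq"  [terminal]
11. n8.val = false  [terminal]
12. n9.tag = true  [d.val == false]
13. n9.wid = 15  [len(b.fin) + 13]
14. n10.val = false  [terminal]
15. n11.val = true  [terminal]
16. n12.fin = "wr"  [terminal]
17. n9.off = false  [d₁.val == false]
18. n9.sig = "wr"  [if A.tag then b.fin else "m"]
19. n6.lim = 26  [len(A.sig) + 24]
20. n6.cnt = "ynq"  ["y" ++ b.fin]
21. n13.tag = true  [B.lim > 25]
22. n13.wid = 23  [B.lim * 2 - 29]
23. n14.tag = false  [A₀.wid > 23]
24. n14.wid = 27  [A₀.wid + 4]
25. n15.val = false  [terminal]
26. n14.off = false  [A.wid > 27]
27. n14.sig = "uy"  ["uy"]
28. n17.val = false  [terminal]
29. n18.key = "nq"  [terminal]
30. n16.lim = 5  [5]
31. n16.cnt = "xnq"  ["x" ++ e.key]
32. n19.tag = true  [A₁.off == false]
33. n19.wid = 14  [B.lim + A₀.wid - 14]
34. n20.fin = "kx"  [terminal]
35. n19.off = true  [true]
36. n19.sig = "ym"  ["ym"]
37. n13.off = false  [A₀.tag == false]
38. n13.sig = "xnqym"  [B.cnt ++ A₂.sig]
39. n4.live = false  [A.off == true]
40. n4.wid = 28  [B.lim * 3 - 50]
41. n4.fin = false  [A.off == true]
42. n21.val = true  [terminal]
43. n0.pre = -6  [S₁.fin * 2 - 62]
44. n0.fin = 8  [8]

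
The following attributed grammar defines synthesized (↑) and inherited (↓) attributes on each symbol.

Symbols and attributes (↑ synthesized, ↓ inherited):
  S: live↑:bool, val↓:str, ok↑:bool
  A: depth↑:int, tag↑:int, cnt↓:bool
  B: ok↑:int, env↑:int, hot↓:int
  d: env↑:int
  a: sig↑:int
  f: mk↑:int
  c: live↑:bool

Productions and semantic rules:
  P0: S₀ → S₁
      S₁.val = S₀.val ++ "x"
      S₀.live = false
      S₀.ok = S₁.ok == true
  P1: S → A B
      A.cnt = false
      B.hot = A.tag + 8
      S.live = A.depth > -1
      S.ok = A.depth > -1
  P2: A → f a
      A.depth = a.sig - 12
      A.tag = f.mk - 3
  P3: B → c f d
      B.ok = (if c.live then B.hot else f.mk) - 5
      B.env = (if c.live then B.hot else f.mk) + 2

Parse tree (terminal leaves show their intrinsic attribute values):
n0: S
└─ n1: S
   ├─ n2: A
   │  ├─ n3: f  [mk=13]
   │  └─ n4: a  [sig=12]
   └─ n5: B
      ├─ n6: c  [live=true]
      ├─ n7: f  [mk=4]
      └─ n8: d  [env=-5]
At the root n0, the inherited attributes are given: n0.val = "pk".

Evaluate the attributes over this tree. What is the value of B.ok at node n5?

1. n0.val = "pk"  [given at root]
2. n1.val = "pkx"  [S₀.val ++ "x"]
3. n2.cnt = false  [false]
4. n3.mk = 13  [terminal]
5. n4.sig = 12  [terminal]
6. n2.depth = 0  [a.sig - 12]
7. n2.tag = 10  [f.mk - 3]
8. n5.hot = 18  [A.tag + 8]
9. n6.live = true  [terminal]
10. n7.mk = 4  [terminal]
11. n8.env = -5  [terminal]
12. n5.ok = 13  [(if c.live then B.hot else f.mk) - 5]
13. n5.env = 20  [(if c.live then B.hot else f.mk) + 2]
14. n1.live = true  [A.depth > -1]
15. n1.ok = true  [A.depth > -1]
16. n0.live = false  [false]
17. n0.ok = true  [S₁.ok == true]

13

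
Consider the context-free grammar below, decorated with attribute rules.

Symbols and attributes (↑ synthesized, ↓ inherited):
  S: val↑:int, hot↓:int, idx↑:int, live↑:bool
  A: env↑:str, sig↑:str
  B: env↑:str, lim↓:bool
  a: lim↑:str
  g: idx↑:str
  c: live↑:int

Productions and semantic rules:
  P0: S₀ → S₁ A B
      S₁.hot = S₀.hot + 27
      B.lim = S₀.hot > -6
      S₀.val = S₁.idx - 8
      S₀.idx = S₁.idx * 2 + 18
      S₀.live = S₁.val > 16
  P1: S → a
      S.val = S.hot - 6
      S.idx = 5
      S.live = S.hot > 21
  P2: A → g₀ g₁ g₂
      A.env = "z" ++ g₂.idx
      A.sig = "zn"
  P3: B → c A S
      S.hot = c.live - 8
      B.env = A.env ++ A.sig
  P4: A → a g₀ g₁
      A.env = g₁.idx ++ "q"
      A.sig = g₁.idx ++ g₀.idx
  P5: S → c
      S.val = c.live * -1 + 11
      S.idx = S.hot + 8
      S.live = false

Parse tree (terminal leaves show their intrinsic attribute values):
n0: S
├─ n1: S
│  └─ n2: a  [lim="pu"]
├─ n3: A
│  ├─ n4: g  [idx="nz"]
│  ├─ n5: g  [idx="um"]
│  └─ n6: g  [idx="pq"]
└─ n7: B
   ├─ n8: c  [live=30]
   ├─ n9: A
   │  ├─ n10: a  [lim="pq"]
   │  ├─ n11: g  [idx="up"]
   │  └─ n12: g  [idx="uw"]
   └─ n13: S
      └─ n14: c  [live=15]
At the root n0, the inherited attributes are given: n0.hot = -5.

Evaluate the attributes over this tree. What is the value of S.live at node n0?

1. n0.hot = -5  [given at root]
2. n1.hot = 22  [S₀.hot + 27]
3. n2.lim = "pu"  [terminal]
4. n1.val = 16  [S.hot - 6]
5. n1.idx = 5  [5]
6. n1.live = true  [S.hot > 21]
7. n4.idx = "nz"  [terminal]
8. n5.idx = "um"  [terminal]
9. n6.idx = "pq"  [terminal]
10. n3.env = "zpq"  ["z" ++ g₂.idx]
11. n3.sig = "zn"  ["zn"]
12. n7.lim = true  [S₀.hot > -6]
13. n8.live = 30  [terminal]
14. n10.lim = "pq"  [terminal]
15. n11.idx = "up"  [terminal]
16. n12.idx = "uw"  [terminal]
17. n9.env = "uwq"  [g₁.idx ++ "q"]
18. n9.sig = "uwup"  [g₁.idx ++ g₀.idx]
19. n13.hot = 22  [c.live - 8]
20. n14.live = 15  [terminal]
21. n13.val = -4  [c.live * -1 + 11]
22. n13.idx = 30  [S.hot + 8]
23. n13.live = false  [false]
24. n7.env = "uwquwup"  [A.env ++ A.sig]
25. n0.val = -3  [S₁.idx - 8]
26. n0.idx = 28  [S₁.idx * 2 + 18]
27. n0.live = false  [S₁.val > 16]

false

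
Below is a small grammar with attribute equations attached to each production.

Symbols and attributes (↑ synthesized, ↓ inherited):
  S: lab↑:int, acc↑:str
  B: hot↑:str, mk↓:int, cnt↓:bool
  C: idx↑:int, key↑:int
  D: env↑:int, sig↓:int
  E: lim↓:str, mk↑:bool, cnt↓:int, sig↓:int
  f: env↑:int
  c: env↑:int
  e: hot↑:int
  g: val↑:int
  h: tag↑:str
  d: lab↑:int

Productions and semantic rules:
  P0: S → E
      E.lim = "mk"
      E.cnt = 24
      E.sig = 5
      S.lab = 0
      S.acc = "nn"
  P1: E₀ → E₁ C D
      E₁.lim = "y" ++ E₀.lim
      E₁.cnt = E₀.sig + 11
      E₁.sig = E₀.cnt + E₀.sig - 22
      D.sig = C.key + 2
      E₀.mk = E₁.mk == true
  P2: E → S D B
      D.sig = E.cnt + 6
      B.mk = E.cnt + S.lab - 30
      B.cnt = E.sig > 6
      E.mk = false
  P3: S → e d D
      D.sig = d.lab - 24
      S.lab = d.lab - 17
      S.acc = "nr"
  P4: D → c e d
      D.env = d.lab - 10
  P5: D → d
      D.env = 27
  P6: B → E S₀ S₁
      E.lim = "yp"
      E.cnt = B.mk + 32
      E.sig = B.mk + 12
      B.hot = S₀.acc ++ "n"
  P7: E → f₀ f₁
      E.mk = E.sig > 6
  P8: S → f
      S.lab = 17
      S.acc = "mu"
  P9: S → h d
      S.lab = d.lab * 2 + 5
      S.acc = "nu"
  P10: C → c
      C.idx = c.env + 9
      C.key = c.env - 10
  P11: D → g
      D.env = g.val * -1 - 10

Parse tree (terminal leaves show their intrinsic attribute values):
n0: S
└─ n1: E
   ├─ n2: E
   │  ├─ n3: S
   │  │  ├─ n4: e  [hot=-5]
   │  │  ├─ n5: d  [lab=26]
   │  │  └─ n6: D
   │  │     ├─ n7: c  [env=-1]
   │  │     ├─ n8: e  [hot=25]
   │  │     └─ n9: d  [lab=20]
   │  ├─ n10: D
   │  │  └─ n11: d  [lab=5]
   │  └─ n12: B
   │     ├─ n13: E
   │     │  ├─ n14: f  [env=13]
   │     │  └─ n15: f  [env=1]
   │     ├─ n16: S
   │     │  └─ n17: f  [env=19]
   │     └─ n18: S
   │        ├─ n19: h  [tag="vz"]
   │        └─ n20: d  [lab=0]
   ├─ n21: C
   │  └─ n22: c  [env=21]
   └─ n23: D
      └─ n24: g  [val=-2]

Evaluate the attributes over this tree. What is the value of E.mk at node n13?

1. n1.lim = "mk"  ["mk"]
2. n1.cnt = 24  [24]
3. n1.sig = 5  [5]
4. n2.lim = "ymk"  ["y" ++ E₀.lim]
5. n2.cnt = 16  [E₀.sig + 11]
6. n2.sig = 7  [E₀.cnt + E₀.sig - 22]
7. n4.hot = -5  [terminal]
8. n5.lab = 26  [terminal]
9. n6.sig = 2  [d.lab - 24]
10. n7.env = -1  [terminal]
11. n8.hot = 25  [terminal]
12. n9.lab = 20  [terminal]
13. n6.env = 10  [d.lab - 10]
14. n3.lab = 9  [d.lab - 17]
15. n3.acc = "nr"  ["nr"]
16. n10.sig = 22  [E.cnt + 6]
17. n11.lab = 5  [terminal]
18. n10.env = 27  [27]
19. n12.mk = -5  [E.cnt + S.lab - 30]
20. n12.cnt = true  [E.sig > 6]
21. n13.lim = "yp"  ["yp"]
22. n13.cnt = 27  [B.mk + 32]
23. n13.sig = 7  [B.mk + 12]
24. n14.env = 13  [terminal]
25. n15.env = 1  [terminal]
26. n13.mk = true  [E.sig > 6]
27. n17.env = 19  [terminal]
28. n16.lab = 17  [17]
29. n16.acc = "mu"  ["mu"]
30. n19.tag = "vz"  [terminal]
31. n20.lab = 0  [terminal]
32. n18.lab = 5  [d.lab * 2 + 5]
33. n18.acc = "nu"  ["nu"]
34. n12.hot = "mun"  [S₀.acc ++ "n"]
35. n2.mk = false  [false]
36. n22.env = 21  [terminal]
37. n21.idx = 30  [c.env + 9]
38. n21.key = 11  [c.env - 10]
39. n23.sig = 13  [C.key + 2]
40. n24.val = -2  [terminal]
41. n23.env = -8  [g.val * -1 - 10]
42. n1.mk = false  [E₁.mk == true]
43. n0.lab = 0  [0]
44. n0.acc = "nn"  ["nn"]

true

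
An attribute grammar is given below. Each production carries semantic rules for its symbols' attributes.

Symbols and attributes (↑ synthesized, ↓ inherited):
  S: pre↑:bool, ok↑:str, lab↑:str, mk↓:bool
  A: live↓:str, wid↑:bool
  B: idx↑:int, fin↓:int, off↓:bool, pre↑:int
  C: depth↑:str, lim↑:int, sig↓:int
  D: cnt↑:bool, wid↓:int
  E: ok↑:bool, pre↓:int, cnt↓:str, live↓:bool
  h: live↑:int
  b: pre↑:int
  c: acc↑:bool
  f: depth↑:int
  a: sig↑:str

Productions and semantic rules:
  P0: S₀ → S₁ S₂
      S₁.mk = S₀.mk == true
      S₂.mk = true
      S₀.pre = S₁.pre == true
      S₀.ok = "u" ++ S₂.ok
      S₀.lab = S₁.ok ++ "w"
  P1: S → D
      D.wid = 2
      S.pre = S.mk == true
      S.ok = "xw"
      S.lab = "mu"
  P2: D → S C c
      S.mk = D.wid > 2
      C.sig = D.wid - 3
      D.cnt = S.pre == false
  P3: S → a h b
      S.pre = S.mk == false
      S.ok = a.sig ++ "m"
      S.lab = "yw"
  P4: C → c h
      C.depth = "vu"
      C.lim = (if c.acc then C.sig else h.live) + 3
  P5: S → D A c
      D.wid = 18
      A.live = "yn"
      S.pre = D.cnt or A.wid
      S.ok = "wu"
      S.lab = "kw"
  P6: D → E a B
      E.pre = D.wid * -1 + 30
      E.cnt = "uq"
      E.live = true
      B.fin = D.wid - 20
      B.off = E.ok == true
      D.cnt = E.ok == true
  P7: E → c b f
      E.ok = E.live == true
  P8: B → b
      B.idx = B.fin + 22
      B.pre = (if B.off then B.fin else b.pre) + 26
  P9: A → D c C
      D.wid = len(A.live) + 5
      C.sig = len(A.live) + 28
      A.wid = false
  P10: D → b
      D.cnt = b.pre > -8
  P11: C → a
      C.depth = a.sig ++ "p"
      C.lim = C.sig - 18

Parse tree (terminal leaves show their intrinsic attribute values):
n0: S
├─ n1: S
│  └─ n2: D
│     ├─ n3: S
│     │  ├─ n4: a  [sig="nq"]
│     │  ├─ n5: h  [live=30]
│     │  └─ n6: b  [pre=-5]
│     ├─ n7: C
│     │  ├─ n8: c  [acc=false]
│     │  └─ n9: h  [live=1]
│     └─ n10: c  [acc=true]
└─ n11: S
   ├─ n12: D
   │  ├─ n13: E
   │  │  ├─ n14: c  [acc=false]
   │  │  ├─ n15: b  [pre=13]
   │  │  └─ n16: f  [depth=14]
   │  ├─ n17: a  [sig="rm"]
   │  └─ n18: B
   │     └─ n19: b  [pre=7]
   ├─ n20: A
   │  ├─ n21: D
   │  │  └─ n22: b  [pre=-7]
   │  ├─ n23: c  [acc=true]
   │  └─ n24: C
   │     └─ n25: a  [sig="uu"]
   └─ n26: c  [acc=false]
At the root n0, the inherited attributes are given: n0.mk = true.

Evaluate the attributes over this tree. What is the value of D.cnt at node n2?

false

1. n0.mk = true  [given at root]
2. n1.mk = true  [S₀.mk == true]
3. n2.wid = 2  [2]
4. n3.mk = false  [D.wid > 2]
5. n4.sig = "nq"  [terminal]
6. n5.live = 30  [terminal]
7. n6.pre = -5  [terminal]
8. n3.pre = true  [S.mk == false]
9. n3.ok = "nqm"  [a.sig ++ "m"]
10. n3.lab = "yw"  ["yw"]
11. n7.sig = -1  [D.wid - 3]
12. n8.acc = false  [terminal]
13. n9.live = 1  [terminal]
14. n7.depth = "vu"  ["vu"]
15. n7.lim = 4  [(if c.acc then C.sig else h.live) + 3]
16. n10.acc = true  [terminal]
17. n2.cnt = false  [S.pre == false]
18. n1.pre = true  [S.mk == true]
19. n1.ok = "xw"  ["xw"]
20. n1.lab = "mu"  ["mu"]
21. n11.mk = true  [true]
22. n12.wid = 18  [18]
23. n13.pre = 12  [D.wid * -1 + 30]
24. n13.cnt = "uq"  ["uq"]
25. n13.live = true  [true]
26. n14.acc = false  [terminal]
27. n15.pre = 13  [terminal]
28. n16.depth = 14  [terminal]
29. n13.ok = true  [E.live == true]
30. n17.sig = "rm"  [terminal]
31. n18.fin = -2  [D.wid - 20]
32. n18.off = true  [E.ok == true]
33. n19.pre = 7  [terminal]
34. n18.idx = 20  [B.fin + 22]
35. n18.pre = 24  [(if B.off then B.fin else b.pre) + 26]
36. n12.cnt = true  [E.ok == true]
37. n20.live = "yn"  ["yn"]
38. n21.wid = 7  [len(A.live) + 5]
39. n22.pre = -7  [terminal]
40. n21.cnt = true  [b.pre > -8]
41. n23.acc = true  [terminal]
42. n24.sig = 30  [len(A.live) + 28]
43. n25.sig = "uu"  [terminal]
44. n24.depth = "uup"  [a.sig ++ "p"]
45. n24.lim = 12  [C.sig - 18]
46. n20.wid = false  [false]
47. n26.acc = false  [terminal]
48. n11.pre = true  [D.cnt or A.wid]
49. n11.ok = "wu"  ["wu"]
50. n11.lab = "kw"  ["kw"]
51. n0.pre = true  [S₁.pre == true]
52. n0.ok = "uwu"  ["u" ++ S₂.ok]
53. n0.lab = "xww"  [S₁.ok ++ "w"]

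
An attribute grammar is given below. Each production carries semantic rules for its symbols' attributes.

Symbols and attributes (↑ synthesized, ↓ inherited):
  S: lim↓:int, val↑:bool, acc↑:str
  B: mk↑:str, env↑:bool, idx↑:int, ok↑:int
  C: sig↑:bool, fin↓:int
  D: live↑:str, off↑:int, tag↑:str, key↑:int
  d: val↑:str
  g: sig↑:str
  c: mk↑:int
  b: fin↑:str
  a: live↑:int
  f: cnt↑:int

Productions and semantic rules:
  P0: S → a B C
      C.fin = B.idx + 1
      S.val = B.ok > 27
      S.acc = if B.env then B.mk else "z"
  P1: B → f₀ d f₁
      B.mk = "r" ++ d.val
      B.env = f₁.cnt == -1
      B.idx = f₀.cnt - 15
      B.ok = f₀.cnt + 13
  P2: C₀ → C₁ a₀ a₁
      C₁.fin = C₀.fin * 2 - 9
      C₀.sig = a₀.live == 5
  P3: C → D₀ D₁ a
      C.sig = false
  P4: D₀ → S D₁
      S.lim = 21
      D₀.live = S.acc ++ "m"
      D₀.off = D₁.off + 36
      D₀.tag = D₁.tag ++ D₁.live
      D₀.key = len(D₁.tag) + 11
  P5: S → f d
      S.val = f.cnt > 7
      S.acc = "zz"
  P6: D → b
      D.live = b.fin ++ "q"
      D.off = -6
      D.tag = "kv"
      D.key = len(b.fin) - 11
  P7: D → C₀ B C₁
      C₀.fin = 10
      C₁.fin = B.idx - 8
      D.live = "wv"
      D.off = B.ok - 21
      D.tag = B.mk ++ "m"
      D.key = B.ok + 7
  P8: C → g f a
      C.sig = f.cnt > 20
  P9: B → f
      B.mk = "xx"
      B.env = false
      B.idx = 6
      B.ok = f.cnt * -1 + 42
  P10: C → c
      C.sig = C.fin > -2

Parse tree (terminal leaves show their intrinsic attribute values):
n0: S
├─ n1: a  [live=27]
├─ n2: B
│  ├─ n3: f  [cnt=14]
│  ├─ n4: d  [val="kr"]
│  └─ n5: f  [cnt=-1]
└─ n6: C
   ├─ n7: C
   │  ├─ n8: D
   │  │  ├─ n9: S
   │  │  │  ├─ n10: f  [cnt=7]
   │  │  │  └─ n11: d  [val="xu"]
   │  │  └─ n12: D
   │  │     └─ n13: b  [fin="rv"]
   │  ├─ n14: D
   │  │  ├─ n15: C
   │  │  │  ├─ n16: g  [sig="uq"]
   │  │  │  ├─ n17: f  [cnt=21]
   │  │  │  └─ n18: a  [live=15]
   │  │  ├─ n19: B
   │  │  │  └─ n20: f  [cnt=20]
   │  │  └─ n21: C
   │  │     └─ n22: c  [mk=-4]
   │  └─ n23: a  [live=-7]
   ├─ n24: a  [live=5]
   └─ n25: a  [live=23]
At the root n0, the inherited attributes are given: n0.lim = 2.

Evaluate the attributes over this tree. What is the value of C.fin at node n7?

-9

1. n0.lim = 2  [given at root]
2. n1.live = 27  [terminal]
3. n3.cnt = 14  [terminal]
4. n4.val = "kr"  [terminal]
5. n5.cnt = -1  [terminal]
6. n2.mk = "rkr"  ["r" ++ d.val]
7. n2.env = true  [f₁.cnt == -1]
8. n2.idx = -1  [f₀.cnt - 15]
9. n2.ok = 27  [f₀.cnt + 13]
10. n6.fin = 0  [B.idx + 1]
11. n7.fin = -9  [C₀.fin * 2 - 9]
12. n9.lim = 21  [21]
13. n10.cnt = 7  [terminal]
14. n11.val = "xu"  [terminal]
15. n9.val = false  [f.cnt > 7]
16. n9.acc = "zz"  ["zz"]
17. n13.fin = "rv"  [terminal]
18. n12.live = "rvq"  [b.fin ++ "q"]
19. n12.off = -6  [-6]
20. n12.tag = "kv"  ["kv"]
21. n12.key = -9  [len(b.fin) - 11]
22. n8.live = "zzm"  [S.acc ++ "m"]
23. n8.off = 30  [D₁.off + 36]
24. n8.tag = "kvrvq"  [D₁.tag ++ D₁.live]
25. n8.key = 13  [len(D₁.tag) + 11]
26. n15.fin = 10  [10]
27. n16.sig = "uq"  [terminal]
28. n17.cnt = 21  [terminal]
29. n18.live = 15  [terminal]
30. n15.sig = true  [f.cnt > 20]
31. n20.cnt = 20  [terminal]
32. n19.mk = "xx"  ["xx"]
33. n19.env = false  [false]
34. n19.idx = 6  [6]
35. n19.ok = 22  [f.cnt * -1 + 42]
36. n21.fin = -2  [B.idx - 8]
37. n22.mk = -4  [terminal]
38. n21.sig = false  [C.fin > -2]
39. n14.live = "wv"  ["wv"]
40. n14.off = 1  [B.ok - 21]
41. n14.tag = "xxm"  [B.mk ++ "m"]
42. n14.key = 29  [B.ok + 7]
43. n23.live = -7  [terminal]
44. n7.sig = false  [false]
45. n24.live = 5  [terminal]
46. n25.live = 23  [terminal]
47. n6.sig = true  [a₀.live == 5]
48. n0.val = false  [B.ok > 27]
49. n0.acc = "rkr"  [if B.env then B.mk else "z"]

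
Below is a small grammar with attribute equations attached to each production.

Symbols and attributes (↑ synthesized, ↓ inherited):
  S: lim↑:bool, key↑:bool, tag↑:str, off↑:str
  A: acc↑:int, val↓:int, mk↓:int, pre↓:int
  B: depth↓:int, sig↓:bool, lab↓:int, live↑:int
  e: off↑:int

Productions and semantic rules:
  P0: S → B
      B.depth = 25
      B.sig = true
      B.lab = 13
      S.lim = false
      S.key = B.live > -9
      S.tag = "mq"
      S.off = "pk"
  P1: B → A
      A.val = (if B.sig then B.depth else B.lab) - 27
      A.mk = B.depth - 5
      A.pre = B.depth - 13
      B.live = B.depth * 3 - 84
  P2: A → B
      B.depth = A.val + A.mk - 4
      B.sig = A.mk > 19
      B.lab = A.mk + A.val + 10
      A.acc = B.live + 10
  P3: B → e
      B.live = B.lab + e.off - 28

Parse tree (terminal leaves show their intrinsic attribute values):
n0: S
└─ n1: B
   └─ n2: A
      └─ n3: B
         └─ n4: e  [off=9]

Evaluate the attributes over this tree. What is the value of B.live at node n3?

1. n1.depth = 25  [25]
2. n1.sig = true  [true]
3. n1.lab = 13  [13]
4. n2.val = -2  [(if B.sig then B.depth else B.lab) - 27]
5. n2.mk = 20  [B.depth - 5]
6. n2.pre = 12  [B.depth - 13]
7. n3.depth = 14  [A.val + A.mk - 4]
8. n3.sig = true  [A.mk > 19]
9. n3.lab = 28  [A.mk + A.val + 10]
10. n4.off = 9  [terminal]
11. n3.live = 9  [B.lab + e.off - 28]
12. n2.acc = 19  [B.live + 10]
13. n1.live = -9  [B.depth * 3 - 84]
14. n0.lim = false  [false]
15. n0.key = false  [B.live > -9]
16. n0.tag = "mq"  ["mq"]
17. n0.off = "pk"  ["pk"]

9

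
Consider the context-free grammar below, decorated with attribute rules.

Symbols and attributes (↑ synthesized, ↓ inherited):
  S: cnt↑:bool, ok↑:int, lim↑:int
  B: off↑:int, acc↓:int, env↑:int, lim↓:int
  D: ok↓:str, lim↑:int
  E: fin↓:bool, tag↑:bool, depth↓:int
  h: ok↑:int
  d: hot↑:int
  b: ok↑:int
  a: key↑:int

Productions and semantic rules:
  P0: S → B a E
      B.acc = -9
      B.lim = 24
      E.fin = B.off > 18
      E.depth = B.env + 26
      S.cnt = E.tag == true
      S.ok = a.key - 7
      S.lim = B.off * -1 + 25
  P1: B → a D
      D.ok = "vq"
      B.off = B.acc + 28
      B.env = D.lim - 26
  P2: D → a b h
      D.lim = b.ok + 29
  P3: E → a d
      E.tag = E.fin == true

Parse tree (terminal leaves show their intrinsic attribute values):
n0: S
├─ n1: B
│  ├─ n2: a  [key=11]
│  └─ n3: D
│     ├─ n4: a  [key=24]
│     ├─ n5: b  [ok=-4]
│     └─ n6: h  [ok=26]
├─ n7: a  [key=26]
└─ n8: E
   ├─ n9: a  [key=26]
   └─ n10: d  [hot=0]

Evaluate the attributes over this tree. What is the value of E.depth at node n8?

25

1. n1.acc = -9  [-9]
2. n1.lim = 24  [24]
3. n2.key = 11  [terminal]
4. n3.ok = "vq"  ["vq"]
5. n4.key = 24  [terminal]
6. n5.ok = -4  [terminal]
7. n6.ok = 26  [terminal]
8. n3.lim = 25  [b.ok + 29]
9. n1.off = 19  [B.acc + 28]
10. n1.env = -1  [D.lim - 26]
11. n7.key = 26  [terminal]
12. n8.fin = true  [B.off > 18]
13. n8.depth = 25  [B.env + 26]
14. n9.key = 26  [terminal]
15. n10.hot = 0  [terminal]
16. n8.tag = true  [E.fin == true]
17. n0.cnt = true  [E.tag == true]
18. n0.ok = 19  [a.key - 7]
19. n0.lim = 6  [B.off * -1 + 25]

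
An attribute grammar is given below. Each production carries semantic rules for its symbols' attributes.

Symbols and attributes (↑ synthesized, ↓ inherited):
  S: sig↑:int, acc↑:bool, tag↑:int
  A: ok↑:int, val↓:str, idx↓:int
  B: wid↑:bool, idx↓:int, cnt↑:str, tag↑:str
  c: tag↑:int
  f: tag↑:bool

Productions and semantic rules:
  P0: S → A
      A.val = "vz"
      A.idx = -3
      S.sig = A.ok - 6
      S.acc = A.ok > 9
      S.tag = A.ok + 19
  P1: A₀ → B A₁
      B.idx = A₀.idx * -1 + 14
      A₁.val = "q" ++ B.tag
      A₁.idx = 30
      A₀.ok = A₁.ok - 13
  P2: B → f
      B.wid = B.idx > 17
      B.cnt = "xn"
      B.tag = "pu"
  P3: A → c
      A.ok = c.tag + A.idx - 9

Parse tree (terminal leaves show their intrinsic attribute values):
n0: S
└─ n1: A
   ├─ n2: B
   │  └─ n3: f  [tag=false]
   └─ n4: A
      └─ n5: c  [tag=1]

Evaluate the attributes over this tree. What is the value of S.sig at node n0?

3

1. n1.val = "vz"  ["vz"]
2. n1.idx = -3  [-3]
3. n2.idx = 17  [A₀.idx * -1 + 14]
4. n3.tag = false  [terminal]
5. n2.wid = false  [B.idx > 17]
6. n2.cnt = "xn"  ["xn"]
7. n2.tag = "pu"  ["pu"]
8. n4.val = "qpu"  ["q" ++ B.tag]
9. n4.idx = 30  [30]
10. n5.tag = 1  [terminal]
11. n4.ok = 22  [c.tag + A.idx - 9]
12. n1.ok = 9  [A₁.ok - 13]
13. n0.sig = 3  [A.ok - 6]
14. n0.acc = false  [A.ok > 9]
15. n0.tag = 28  [A.ok + 19]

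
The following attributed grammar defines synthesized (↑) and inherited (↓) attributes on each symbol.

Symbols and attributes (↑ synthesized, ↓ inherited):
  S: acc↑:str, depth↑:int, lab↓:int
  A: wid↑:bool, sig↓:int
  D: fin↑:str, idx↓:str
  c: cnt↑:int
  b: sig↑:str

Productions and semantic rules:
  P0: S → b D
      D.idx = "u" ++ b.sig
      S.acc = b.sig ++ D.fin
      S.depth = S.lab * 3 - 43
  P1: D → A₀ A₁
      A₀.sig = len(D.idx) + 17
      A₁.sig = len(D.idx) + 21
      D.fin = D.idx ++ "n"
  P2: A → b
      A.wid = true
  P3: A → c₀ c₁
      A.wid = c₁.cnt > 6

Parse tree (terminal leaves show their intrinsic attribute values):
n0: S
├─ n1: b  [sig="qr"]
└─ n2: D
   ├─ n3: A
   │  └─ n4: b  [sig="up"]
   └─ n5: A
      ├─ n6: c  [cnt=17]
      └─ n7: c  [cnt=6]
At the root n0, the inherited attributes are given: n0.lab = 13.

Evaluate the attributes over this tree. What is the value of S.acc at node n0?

"qruqrn"

1. n0.lab = 13  [given at root]
2. n1.sig = "qr"  [terminal]
3. n2.idx = "uqr"  ["u" ++ b.sig]
4. n3.sig = 20  [len(D.idx) + 17]
5. n4.sig = "up"  [terminal]
6. n3.wid = true  [true]
7. n5.sig = 24  [len(D.idx) + 21]
8. n6.cnt = 17  [terminal]
9. n7.cnt = 6  [terminal]
10. n5.wid = false  [c₁.cnt > 6]
11. n2.fin = "uqrn"  [D.idx ++ "n"]
12. n0.acc = "qruqrn"  [b.sig ++ D.fin]
13. n0.depth = -4  [S.lab * 3 - 43]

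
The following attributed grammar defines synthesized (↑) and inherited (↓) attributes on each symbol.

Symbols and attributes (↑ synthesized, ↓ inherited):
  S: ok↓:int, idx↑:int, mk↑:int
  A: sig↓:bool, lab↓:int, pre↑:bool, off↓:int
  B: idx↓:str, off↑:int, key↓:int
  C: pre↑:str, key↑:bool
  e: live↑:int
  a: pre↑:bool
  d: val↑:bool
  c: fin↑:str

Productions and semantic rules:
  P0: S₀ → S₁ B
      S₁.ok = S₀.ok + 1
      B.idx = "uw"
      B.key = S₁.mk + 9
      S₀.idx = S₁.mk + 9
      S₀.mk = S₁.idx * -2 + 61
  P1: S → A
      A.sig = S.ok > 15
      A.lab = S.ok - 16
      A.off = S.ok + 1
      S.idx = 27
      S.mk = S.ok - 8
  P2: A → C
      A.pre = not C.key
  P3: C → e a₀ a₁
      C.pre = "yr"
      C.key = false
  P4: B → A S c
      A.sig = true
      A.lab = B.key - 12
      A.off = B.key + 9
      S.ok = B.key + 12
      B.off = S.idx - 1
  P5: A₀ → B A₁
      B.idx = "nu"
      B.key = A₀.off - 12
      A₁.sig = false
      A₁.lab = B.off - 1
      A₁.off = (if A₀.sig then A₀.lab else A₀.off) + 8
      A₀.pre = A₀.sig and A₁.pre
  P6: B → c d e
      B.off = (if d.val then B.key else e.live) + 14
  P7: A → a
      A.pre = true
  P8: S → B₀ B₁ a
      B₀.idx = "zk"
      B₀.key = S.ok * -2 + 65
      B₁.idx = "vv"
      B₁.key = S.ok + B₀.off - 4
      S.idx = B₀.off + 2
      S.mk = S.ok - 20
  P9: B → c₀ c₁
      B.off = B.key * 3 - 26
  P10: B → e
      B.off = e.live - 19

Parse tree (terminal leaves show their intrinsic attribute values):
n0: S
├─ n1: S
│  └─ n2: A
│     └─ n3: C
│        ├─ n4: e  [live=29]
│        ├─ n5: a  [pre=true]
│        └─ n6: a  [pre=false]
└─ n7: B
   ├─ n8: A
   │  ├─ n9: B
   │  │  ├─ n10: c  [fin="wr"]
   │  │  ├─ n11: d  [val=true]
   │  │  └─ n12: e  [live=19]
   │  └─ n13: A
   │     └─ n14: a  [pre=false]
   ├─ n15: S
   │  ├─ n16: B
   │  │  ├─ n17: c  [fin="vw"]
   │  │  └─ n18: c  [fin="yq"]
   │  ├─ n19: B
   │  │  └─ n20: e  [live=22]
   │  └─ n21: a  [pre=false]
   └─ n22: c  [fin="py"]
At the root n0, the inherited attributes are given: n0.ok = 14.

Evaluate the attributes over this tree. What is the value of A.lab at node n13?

1. n0.ok = 14  [given at root]
2. n1.ok = 15  [S₀.ok + 1]
3. n2.sig = false  [S.ok > 15]
4. n2.lab = -1  [S.ok - 16]
5. n2.off = 16  [S.ok + 1]
6. n4.live = 29  [terminal]
7. n5.pre = true  [terminal]
8. n6.pre = false  [terminal]
9. n3.pre = "yr"  ["yr"]
10. n3.key = false  [false]
11. n2.pre = true  [not C.key]
12. n1.idx = 27  [27]
13. n1.mk = 7  [S.ok - 8]
14. n7.idx = "uw"  ["uw"]
15. n7.key = 16  [S₁.mk + 9]
16. n8.sig = true  [true]
17. n8.lab = 4  [B.key - 12]
18. n8.off = 25  [B.key + 9]
19. n9.idx = "nu"  ["nu"]
20. n9.key = 13  [A₀.off - 12]
21. n10.fin = "wr"  [terminal]
22. n11.val = true  [terminal]
23. n12.live = 19  [terminal]
24. n9.off = 27  [(if d.val then B.key else e.live) + 14]
25. n13.sig = false  [false]
26. n13.lab = 26  [B.off - 1]
27. n13.off = 12  [(if A₀.sig then A₀.lab else A₀.off) + 8]
28. n14.pre = false  [terminal]
29. n13.pre = true  [true]
30. n8.pre = true  [A₀.sig and A₁.pre]
31. n15.ok = 28  [B.key + 12]
32. n16.idx = "zk"  ["zk"]
33. n16.key = 9  [S.ok * -2 + 65]
34. n17.fin = "vw"  [terminal]
35. n18.fin = "yq"  [terminal]
36. n16.off = 1  [B.key * 3 - 26]
37. n19.idx = "vv"  ["vv"]
38. n19.key = 25  [S.ok + B₀.off - 4]
39. n20.live = 22  [terminal]
40. n19.off = 3  [e.live - 19]
41. n21.pre = false  [terminal]
42. n15.idx = 3  [B₀.off + 2]
43. n15.mk = 8  [S.ok - 20]
44. n22.fin = "py"  [terminal]
45. n7.off = 2  [S.idx - 1]
46. n0.idx = 16  [S₁.mk + 9]
47. n0.mk = 7  [S₁.idx * -2 + 61]

26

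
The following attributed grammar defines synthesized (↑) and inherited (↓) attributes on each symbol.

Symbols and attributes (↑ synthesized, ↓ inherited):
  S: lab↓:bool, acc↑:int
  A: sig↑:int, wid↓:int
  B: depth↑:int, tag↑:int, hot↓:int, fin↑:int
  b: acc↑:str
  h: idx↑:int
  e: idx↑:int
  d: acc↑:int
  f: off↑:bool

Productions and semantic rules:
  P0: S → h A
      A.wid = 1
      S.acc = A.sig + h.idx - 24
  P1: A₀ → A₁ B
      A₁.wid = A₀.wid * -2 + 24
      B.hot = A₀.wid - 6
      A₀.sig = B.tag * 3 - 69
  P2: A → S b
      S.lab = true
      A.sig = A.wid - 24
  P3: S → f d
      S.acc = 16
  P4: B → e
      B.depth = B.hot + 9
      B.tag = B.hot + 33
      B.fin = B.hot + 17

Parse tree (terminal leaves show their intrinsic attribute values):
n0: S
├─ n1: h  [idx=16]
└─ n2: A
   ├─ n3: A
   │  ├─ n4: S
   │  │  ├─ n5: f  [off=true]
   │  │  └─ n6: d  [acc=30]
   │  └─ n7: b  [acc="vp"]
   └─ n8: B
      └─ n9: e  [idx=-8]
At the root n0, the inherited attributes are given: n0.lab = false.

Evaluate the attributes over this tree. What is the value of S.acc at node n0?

7

1. n0.lab = false  [given at root]
2. n1.idx = 16  [terminal]
3. n2.wid = 1  [1]
4. n3.wid = 22  [A₀.wid * -2 + 24]
5. n4.lab = true  [true]
6. n5.off = true  [terminal]
7. n6.acc = 30  [terminal]
8. n4.acc = 16  [16]
9. n7.acc = "vp"  [terminal]
10. n3.sig = -2  [A.wid - 24]
11. n8.hot = -5  [A₀.wid - 6]
12. n9.idx = -8  [terminal]
13. n8.depth = 4  [B.hot + 9]
14. n8.tag = 28  [B.hot + 33]
15. n8.fin = 12  [B.hot + 17]
16. n2.sig = 15  [B.tag * 3 - 69]
17. n0.acc = 7  [A.sig + h.idx - 24]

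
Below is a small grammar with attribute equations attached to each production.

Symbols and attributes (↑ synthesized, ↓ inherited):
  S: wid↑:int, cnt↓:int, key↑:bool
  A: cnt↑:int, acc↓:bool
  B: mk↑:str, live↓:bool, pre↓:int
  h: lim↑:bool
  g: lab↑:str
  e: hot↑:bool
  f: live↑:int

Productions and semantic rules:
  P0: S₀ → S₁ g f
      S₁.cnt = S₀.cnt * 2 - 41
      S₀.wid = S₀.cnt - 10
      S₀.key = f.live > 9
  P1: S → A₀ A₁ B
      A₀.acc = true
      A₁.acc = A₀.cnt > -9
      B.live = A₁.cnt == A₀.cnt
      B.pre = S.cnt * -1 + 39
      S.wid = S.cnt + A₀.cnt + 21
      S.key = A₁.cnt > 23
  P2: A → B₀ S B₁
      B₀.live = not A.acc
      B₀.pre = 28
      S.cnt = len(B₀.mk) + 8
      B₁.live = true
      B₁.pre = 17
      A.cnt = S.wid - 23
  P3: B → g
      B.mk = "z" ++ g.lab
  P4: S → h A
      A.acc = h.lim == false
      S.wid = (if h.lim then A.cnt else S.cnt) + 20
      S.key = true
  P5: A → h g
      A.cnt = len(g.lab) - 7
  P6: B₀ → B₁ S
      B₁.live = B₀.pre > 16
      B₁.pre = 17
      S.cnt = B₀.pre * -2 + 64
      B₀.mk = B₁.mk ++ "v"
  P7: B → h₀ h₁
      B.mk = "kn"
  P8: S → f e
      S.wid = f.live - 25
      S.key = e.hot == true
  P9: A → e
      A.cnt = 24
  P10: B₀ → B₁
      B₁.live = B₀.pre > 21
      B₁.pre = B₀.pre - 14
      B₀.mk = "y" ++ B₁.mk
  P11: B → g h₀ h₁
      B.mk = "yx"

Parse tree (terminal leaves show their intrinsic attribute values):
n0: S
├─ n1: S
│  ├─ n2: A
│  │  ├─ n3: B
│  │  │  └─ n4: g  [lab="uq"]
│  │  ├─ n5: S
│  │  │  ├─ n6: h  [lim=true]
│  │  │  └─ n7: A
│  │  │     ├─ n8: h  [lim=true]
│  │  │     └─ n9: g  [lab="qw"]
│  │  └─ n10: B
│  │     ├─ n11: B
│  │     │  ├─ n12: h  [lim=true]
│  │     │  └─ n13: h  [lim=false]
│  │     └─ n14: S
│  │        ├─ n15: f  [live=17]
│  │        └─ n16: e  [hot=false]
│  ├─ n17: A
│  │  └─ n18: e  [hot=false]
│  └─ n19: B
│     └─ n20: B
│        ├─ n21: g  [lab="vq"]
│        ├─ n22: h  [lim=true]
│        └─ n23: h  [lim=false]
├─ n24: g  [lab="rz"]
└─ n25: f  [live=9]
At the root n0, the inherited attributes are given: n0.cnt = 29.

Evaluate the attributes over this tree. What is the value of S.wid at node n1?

30

1. n0.cnt = 29  [given at root]
2. n1.cnt = 17  [S₀.cnt * 2 - 41]
3. n2.acc = true  [true]
4. n3.live = false  [not A.acc]
5. n3.pre = 28  [28]
6. n4.lab = "uq"  [terminal]
7. n3.mk = "zuq"  ["z" ++ g.lab]
8. n5.cnt = 11  [len(B₀.mk) + 8]
9. n6.lim = true  [terminal]
10. n7.acc = false  [h.lim == false]
11. n8.lim = true  [terminal]
12. n9.lab = "qw"  [terminal]
13. n7.cnt = -5  [len(g.lab) - 7]
14. n5.wid = 15  [(if h.lim then A.cnt else S.cnt) + 20]
15. n5.key = true  [true]
16. n10.live = true  [true]
17. n10.pre = 17  [17]
18. n11.live = true  [B₀.pre > 16]
19. n11.pre = 17  [17]
20. n12.lim = true  [terminal]
21. n13.lim = false  [terminal]
22. n11.mk = "kn"  ["kn"]
23. n14.cnt = 30  [B₀.pre * -2 + 64]
24. n15.live = 17  [terminal]
25. n16.hot = false  [terminal]
26. n14.wid = -8  [f.live - 25]
27. n14.key = false  [e.hot == true]
28. n10.mk = "knv"  [B₁.mk ++ "v"]
29. n2.cnt = -8  [S.wid - 23]
30. n17.acc = true  [A₀.cnt > -9]
31. n18.hot = false  [terminal]
32. n17.cnt = 24  [24]
33. n19.live = false  [A₁.cnt == A₀.cnt]
34. n19.pre = 22  [S.cnt * -1 + 39]
35. n20.live = true  [B₀.pre > 21]
36. n20.pre = 8  [B₀.pre - 14]
37. n21.lab = "vq"  [terminal]
38. n22.lim = true  [terminal]
39. n23.lim = false  [terminal]
40. n20.mk = "yx"  ["yx"]
41. n19.mk = "yyx"  ["y" ++ B₁.mk]
42. n1.wid = 30  [S.cnt + A₀.cnt + 21]
43. n1.key = true  [A₁.cnt > 23]
44. n24.lab = "rz"  [terminal]
45. n25.live = 9  [terminal]
46. n0.wid = 19  [S₀.cnt - 10]
47. n0.key = false  [f.live > 9]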